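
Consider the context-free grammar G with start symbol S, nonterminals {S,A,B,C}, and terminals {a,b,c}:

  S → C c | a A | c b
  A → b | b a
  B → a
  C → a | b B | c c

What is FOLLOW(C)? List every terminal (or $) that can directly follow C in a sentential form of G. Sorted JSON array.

FIRST sets, iterate to fixpoint:
pass 1:
  A via A→b: +{b}
  B via B→a: +{a}
  C via C→a: +{a}
  C via C→b B: +{b}
  C via C→c c: +{c}
  S via S→C c: +{a,b,c}
  S: {a,b,c}  A: {b}  B: {a}  C: {a,b,c}
pass 2: done
  S: {a,b,c}  A: {b}  B: {a}  C: {a,b,c}

FOLLOW iteration:
seed FOLLOW(S) with $
[1]
  S→C c: FOLLOW(C) ⊇ FIRST(c) = {c}; new: +{c}
  S→a A: FOLLOW(A) ⊇ FOLLOW(S) ⊇ {$}; new: +{$}
  S: {$}  A: {$}  B: {}  C: {c}
[2]
  C→b B: FOLLOW(B) ⊇ FOLLOW(C) ⊇ {c}; new: +{c}
  S: {$}  A: {$}  B: {c}  C: {c}
[3] (stable)
  S: {$}  A: {$}  B: {c}  C: {c}

FOLLOW(C) = ["c"]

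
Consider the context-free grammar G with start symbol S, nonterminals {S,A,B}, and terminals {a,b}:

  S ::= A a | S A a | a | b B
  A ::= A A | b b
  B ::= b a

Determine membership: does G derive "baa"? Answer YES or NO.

Convert to CNF:
  S -> A T1 | S X2 | T0 B | a
  A -> A A | T0 T0
  B -> T0 T1
  T0 -> b
  T1 -> a
  X2 -> A T1

CYK fill:
  T[0,0] 'b' = {T0}  orig:{}
  T[1,1] 'a' = {S,T1}  orig:{S}
  T[2,2] 'a' = {S,T1}  orig:{S}
  T[0,1] 'ba' = {B}
  T[1,2] 'aa' = ∅
  T[0,2] 'baa' = ∅

S ∉ T[0,2] ⇒ NO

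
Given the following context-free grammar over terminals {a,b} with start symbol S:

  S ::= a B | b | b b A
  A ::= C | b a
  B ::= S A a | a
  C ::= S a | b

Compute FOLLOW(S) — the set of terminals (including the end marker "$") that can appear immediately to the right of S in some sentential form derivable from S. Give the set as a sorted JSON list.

Compute FIRST by fixpoint:
pass 1:
  A via A→b a: +{b}
  B via B→a: +{a}
  C via C→b: +{b}
  S via S→a B: +{a}
  S via S→b: +{b}
  FIRST(S)={a,b}  FIRST(A)={b}  FIRST(B)={a}  FIRST(C)={b}
pass 2:
  B via B→S A a: +{b}
  C via C→S a: +{a}
  FIRST(S)={a,b}  FIRST(A)={b}  FIRST(B)={a,b}  FIRST(C)={a,b}
pass 3:
  A via A→C: +{a}
  FIRST(S)={a,b}  FIRST(A)={a,b}  FIRST(B)={a,b}  FIRST(C)={a,b}
pass 4: done
  FIRST(S)={a,b}  FIRST(A)={a,b}  FIRST(B)={a,b}  FIRST(C)={a,b}

FOLLOW iteration:
FOLLOW(S) := {$}
round 1:
  B→S A a: FOLLOW(S) ⊇ FIRST(A) = {a,b}; new: +{a,b}
  B→S A a: FOLLOW(A) ⊇ FIRST(a) = {a}; new: +{a}
  S→a B: FOLLOW(B) ⊇ FOLLOW(S) ⊇ {$,a,b}; new: +{$,a,b}
  S→b b A: FOLLOW(A) ⊇ FOLLOW(S) ⊇ {$,a,b}; new: +{$,b}
  S: {$,a,b}  A: {$,a,b}  B: {$,a,b}  C: {}
round 2:
  A→C: FOLLOW(C) ⊇ FOLLOW(A) ⊇ {$,a,b}; new: +{$,a,b}
  S: {$,a,b}  A: {$,a,b}  B: {$,a,b}  C: {$,a,b}
round 3: done
  S: {$,a,b}  A: {$,a,b}  B: {$,a,b}  C: {$,a,b}

FOLLOW(S) = ["$", "a", "b"]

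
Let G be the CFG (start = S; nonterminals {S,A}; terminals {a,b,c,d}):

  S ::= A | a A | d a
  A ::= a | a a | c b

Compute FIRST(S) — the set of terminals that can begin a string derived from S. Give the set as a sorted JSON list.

FIRST iteration:
pass 1:
  A via A→a: +{a}
  A via A→c b: +{c}
  S via S→A: +{a,c}
  S via S→d a: +{d}
  FIRST[S]={a,c,d}  FIRST[A]={a,c}
pass 2: — fixpoint
  FIRST[S]={a,c,d}  FIRST[A]={a,c}

FIRST(S) = ["a", "c", "d"]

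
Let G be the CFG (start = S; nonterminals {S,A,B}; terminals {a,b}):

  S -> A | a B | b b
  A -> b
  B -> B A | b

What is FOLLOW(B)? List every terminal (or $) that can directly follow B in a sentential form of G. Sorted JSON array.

FIRST sets, iterate to fixpoint:
pass 1:
  A via A→b: +{b}
  B via B→b: +{b}
  S via S→A: +{b}
  S via S→a B: +{a}
  FIRST[S]={a,b}  FIRST[A]={b}  FIRST[B]={b}
pass 2: (no change)
  FIRST[S]={a,b}  FIRST[A]={b}  FIRST[B]={b}

Compute FOLLOW by fixpoint:
seed FOLLOW(S) with $
round 1:
  B→B A: FOLLOW(B) ⊇ FIRST(A) = {b}; new: +{b}
  B→B A: FOLLOW(A) ⊇ FOLLOW(B) ⊇ {b}; new: +{b}
  S→A: FOLLOW(A) ⊇ FOLLOW(S) ⊇ {$}; new: +{$}
  S→a B: FOLLOW(B) ⊇ FOLLOW(S) ⊇ {$}; new: +{$}
  S: {$}  A: {$,b}  B: {$,b}
round 2: done
  S: {$}  A: {$,b}  B: {$,b}

FOLLOW(B) = ["$", "b"]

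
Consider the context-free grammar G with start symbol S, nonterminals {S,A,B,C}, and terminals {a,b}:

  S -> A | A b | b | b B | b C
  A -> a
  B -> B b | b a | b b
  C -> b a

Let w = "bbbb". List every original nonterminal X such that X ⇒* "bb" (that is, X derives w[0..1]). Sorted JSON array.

CNF form of G:
  S -> A T0 | T0 B | T0 C | a | b
  A -> a
  B -> B T0 | T0 T0 | T0 T1
  C -> T0 T1
  T0 -> b
  T1 -> a

CYK table (by increasing span), restricted to cells inside w[0..1]:
  [0..0]={S,T0}  "b"  orig:{S}
  [1..1]={S,T0}  "b"  orig:{S}
  [0..1]={B}  "bb"

Original NTs in T[0,1] deriving "bb": ["B"]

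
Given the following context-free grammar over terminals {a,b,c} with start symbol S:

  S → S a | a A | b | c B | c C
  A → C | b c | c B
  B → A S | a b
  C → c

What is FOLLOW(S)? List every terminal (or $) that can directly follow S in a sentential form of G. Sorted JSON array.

FIRST sets, iterate to fixpoint:
[1]
  A via A→b c: +{b}
  A via A→c B: +{c}
  B via B→A S: +{b,c}
  B via B→a b: +{a}
  C via C→c: +{c}
  S via S→a A: +{a}
  S via S→b: +{b}
  S via S→c B: +{c}
  FIRST[S]={a,b,c}  FIRST[A]={b,c}  FIRST[B]={a,b,c}  FIRST[C]={c}
[2] (no change)
  FIRST[S]={a,b,c}  FIRST[A]={b,c}  FIRST[B]={a,b,c}  FIRST[C]={c}

FOLLOW iteration:
initialize: $ ∈ FOLLOW(S)
[1]
  B→A S: FOLLOW(A) ⊇ FIRST(S) = {a,b,c}; new: +{a,b,c}
  S→S a: FOLLOW(S) ⊇ FIRST(a) = {a}; new: +{a}
  S→a A: FOLLOW(A) ⊇ FOLLOW(S) ⊇ {$,a}; new: +{$}
  S→c B: FOLLOW(B) ⊇ FOLLOW(S) ⊇ {$,a}; new: +{$,a}
  S→c C: FOLLOW(C) ⊇ FOLLOW(S) ⊇ {$,a}; new: +{$,a}
  FOLLOW[S]={$,a}  FOLLOW[A]={$,a,b,c}  FOLLOW[B]={$,a}  FOLLOW[C]={$,a}
[2]
  A→C: FOLLOW(C) ⊇ FOLLOW(A) ⊇ {$,a,b,c}; new: +{b,c}
  A→c B: FOLLOW(B) ⊇ FOLLOW(A) ⊇ {$,a,b,c}; new: +{b,c}
  B→A S: FOLLOW(S) ⊇ FOLLOW(B) ⊇ {$,a,b,c}; new: +{b,c}
  FOLLOW[S]={$,a,b,c}  FOLLOW[A]={$,a,b,c}  FOLLOW[B]={$,a,b,c}  FOLLOW[C]={$,a,b,c}
[3] (stable)
  FOLLOW[S]={$,a,b,c}  FOLLOW[A]={$,a,b,c}  FOLLOW[B]={$,a,b,c}  FOLLOW[C]={$,a,b,c}

FOLLOW(S) = ["$", "a", "b", "c"]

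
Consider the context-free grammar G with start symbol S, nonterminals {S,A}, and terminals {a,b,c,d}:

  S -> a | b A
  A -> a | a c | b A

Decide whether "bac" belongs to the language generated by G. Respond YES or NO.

CNF form of G:
  S -> T2 A | a
  A -> T0 T1 | T2 A | a
  T0 -> a
  T1 -> c
  T2 -> b

Fill CYK table bottom-up:
  T[0,0] 'b' = {T2}  orig:{}
  T[1,1] 'a' = {A,S,T0}  orig:{A,S}
  T[2,2] 'c' = {T1}  orig:{}
  T[0,1] 'ba' = {A,S}
  T[1,2] 'ac' = {A}
  T[0,2] 'bac' = {A,S}

S ∈ T[0,2] ⇒ YES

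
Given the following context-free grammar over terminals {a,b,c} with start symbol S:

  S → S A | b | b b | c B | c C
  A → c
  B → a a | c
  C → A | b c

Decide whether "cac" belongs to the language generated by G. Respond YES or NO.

Convert to CNF:
  S -> S A | T1 T1 | T2 B | T2 C | b
  A -> c
  B -> T0 T0 | c
  C -> T1 T2 | c
  T0 -> a
  T1 -> b
  T2 -> c

CYK fill:
  [0..0]={A,B,C,T2}  "c"  orig:{A,B,C}
  [1..1]={T0}  "a"  orig:{}
  [2..2]={A,B,C,T2}  "c"  orig:{A,B,C}
  [0..1]=∅  "ca"
  [1..2]=∅  "ac"
  [0..2]=∅  "cac"

S ∉ T[0,2] ⇒ NO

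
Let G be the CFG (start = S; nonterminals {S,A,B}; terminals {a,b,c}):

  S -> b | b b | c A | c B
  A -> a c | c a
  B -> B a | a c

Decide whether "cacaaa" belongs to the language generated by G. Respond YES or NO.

Convert to CNF:
  S -> T1 A | T1 B | T2 T2 | b
  A -> T0 T1 | T1 T0
  B -> B T0 | T0 T1
  T0 -> a
  T1 -> c
  T2 -> b

Fill CYK table bottom-up:
  T[0,0] 'c' = {T1}  orig:{}
  T[1,1] 'a' = {T0}  orig:{}
  T[2,2] 'c' = {T1}  orig:{}
  T[3,3] 'a' = {T0}  orig:{}
  T[4,4] 'a' = {T0}  orig:{}
  T[5,5] 'a' = {T0}  orig:{}
  T[0,1] 'ca' = {A}
  T[1,2] 'ac' = {A,B}
  T[2,3] 'ca' = {A}
  T[3,4] 'aa' = ∅
  T[4,5] 'aa' = ∅
  T[0,2] 'cac' = {S}
  T[1,3] 'aca' = {B}
  T[2,4] 'caa' = ∅
  T[3,5] 'aaa' = ∅
  T[0,3] 'caca' = {S}
  T[1,4] 'acaa' = {B}
  T[2,5] 'caaa' = ∅
  T[0,4] 'cacaa' = {S}
  T[1,5] 'acaaa' = {B}
  T[0,5] 'cacaaa' = {S}

S ∈ T[0,5] ⇒ YES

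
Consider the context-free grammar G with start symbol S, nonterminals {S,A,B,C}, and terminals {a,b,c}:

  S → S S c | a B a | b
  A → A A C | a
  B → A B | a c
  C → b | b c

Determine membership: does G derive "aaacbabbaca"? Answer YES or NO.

Convert to CNF:
  S -> S X4 | T0 X5 | b
  A -> A X3 | a
  B -> A B | T0 T1
  C -> T2 T1 | b
  T0 -> a
  T1 -> c
  T2 -> b
  X3 -> A C
  X4 -> S T1
  X5 -> B T0

CYK fill:
  [0..0]={A,T0}  "a"  orig:{A}
  [1..1]={A,T0}  "a"  orig:{A}
  [2..2]={A,T0}  "a"  orig:{A}
  [3..3]={T1}  "c"  orig:{}
  [4..4]={C,S,T2}  "b"  orig:{C,S}
  [5..5]={A,T0}  "a"  orig:{A}
  [6..6]={C,S,T2}  "b"  orig:{C,S}
  [7..7]={C,S,T2}  "b"  orig:{C,S}
  [8..8]={A,T0}  "a"  orig:{A}
  [9..9]={T1}  "c"  orig:{}
  [10..10]={A,T0}  "a"  orig:{A}
  [0..1]=∅  "aa"
  [1..2]=∅  "aa"
  [2..3]={B}  "ac"
  [3..4]=∅  "cb"
  [4..5]=∅  "ba"
  [5..6]={X3}  "ab"  orig:{}
  [6..7]=∅  "bb"
  [7..8]=∅  "ba"
  [8..9]={B}  "ac"
  [9..10]=∅  "ca"
  [0..2]=∅  "aaa"
  [1..3]={B}  "aac"
  [2..4]=∅  "acb"
  [3..5]=∅  "cba"
  [4..6]=∅  "bab"
  [5..7]=∅  "abb"
  [6..8]=∅  "bba"
  [7..9]=∅  "bac"
  [8..10]={X5}  "aca"  orig:{}
  [0..3]={B}  "aaac"
  [1..4]=∅  "aacb"
  [2..5]=∅  "acba"
  [3..6]=∅  "cbab"
  [4..7]=∅  "babb"
  [5..8]=∅  "abba"
  [6..9]=∅  "bbac"
  [7..10]=∅  "baca"
  [0..4]=∅  "aaacb"
  [1..5]=∅  "aacba"
  [2..6]=∅  "acbab"
  [3..7]=∅  "cbabb"
  [4..8]=∅  "babba"
  [5..9]=∅  "abbac"
  [6..10]=∅  "bbaca"
  [0..5]=∅  "aaacba"
  [1..6]=∅  "aacbab"
  [2..7]=∅  "acbabb"
  [3..8]=∅  "cbabba"
  [4..9]=∅  "babbac"
  [5..10]=∅  "abbaca"
  [0..6]=∅  "aaacbab"
  [1..7]=∅  "aacbabb"
  [2..8]=∅  "acbabba"
  [3..9]=∅  "cbabbac"
  [4..10]=∅  "babbaca"
  [0..7]=∅  "aaacbabb"
  [1..8]=∅  "aacbabba"
  [2..9]=∅  "acbabbac"
  [3..10]=∅  "cbabbaca"
  [0..8]=∅  "aaacbabba"
  [1..9]=∅  "aacbabbac"
  [2..10]=∅  "acbabbaca"
  [0..9]=∅  "aaacbabbac"
  [1..10]=∅  "aacbabbaca"
  [0..10]=∅  "aaacbabbaca"

S ∉ T[0,10] ⇒ NO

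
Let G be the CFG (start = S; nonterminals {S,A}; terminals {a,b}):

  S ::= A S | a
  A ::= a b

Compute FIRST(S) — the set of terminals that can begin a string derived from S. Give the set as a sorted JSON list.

FIRST sets, iterate to fixpoint:
[1]
  A via A→a b: +{a}
  S via S→A S: +{a}
  FIRST(S)={a}  FIRST(A)={a}
[2] done
  FIRST(S)={a}  FIRST(A)={a}

FIRST(S) = ["a"]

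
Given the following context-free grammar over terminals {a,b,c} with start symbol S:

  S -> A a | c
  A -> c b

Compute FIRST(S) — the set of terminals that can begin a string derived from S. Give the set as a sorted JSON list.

Compute FIRST by fixpoint:
pass 1:
  A via A→c b: +{c}
  S via S→A a: +{c}
  S: {c}  A: {c}
pass 2: — fixpoint
  S: {c}  A: {c}

FIRST(S) = ["c"]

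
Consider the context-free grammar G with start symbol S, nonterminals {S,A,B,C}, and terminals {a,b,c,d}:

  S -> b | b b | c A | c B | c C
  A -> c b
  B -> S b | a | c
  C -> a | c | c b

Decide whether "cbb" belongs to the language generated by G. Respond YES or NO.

CNF form of G:
  S -> T0 A | T0 B | T0 C | T1 T1 | b
  A -> T0 T1
  B -> S T1 | a | c
  C -> T0 T1 | a | c
  T0 -> c
  T1 -> b

Fill CYK table bottom-up:
  cell(0,0) c: {B,C,T0}  orig:{B,C}
  cell(1,1) b: {S,T1}  orig:{S}
  cell(2,2) b: {S,T1}  orig:{S}
  cell(0,1) cb: {A,C}
  cell(1,2) bb: {B,S}
  cell(0,2) cbb: {S}

S ∈ T[0,2] ⇒ YES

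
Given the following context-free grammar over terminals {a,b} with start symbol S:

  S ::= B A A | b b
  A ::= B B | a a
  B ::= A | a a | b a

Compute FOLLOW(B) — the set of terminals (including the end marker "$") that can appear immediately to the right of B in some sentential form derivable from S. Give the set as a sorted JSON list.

FIRST sets, iterate to fixpoint:
round 1:
  A via A→a a: +{a}
  B via B→A: +{a}
  B via B→b a: +{b}
  S via S→B A A: +{a,b}
  FIRST(S)={a,b}  FIRST(A)={a}  FIRST(B)={a,b}
round 2:
  A via A→B B: +{b}
  FIRST(S)={a,b}  FIRST(A)={a,b}  FIRST(B)={a,b}
round 3: (no change)
  FIRST(S)={a,b}  FIRST(A)={a,b}  FIRST(B)={a,b}

FOLLOW iteration:
initialize: $ ∈ FOLLOW(S)
pass 1:
  A→B B: FOLLOW(B) ⊇ FIRST(B) = {a,b}; new: +{a,b}
  B→A: FOLLOW(A) ⊇ FOLLOW(B) ⊇ {a,b}; new: +{a,b}
  S→B A A: FOLLOW(A) ⊇ FOLLOW(S) ⊇ {$}; new: +{$}
  S: {$}  A: {$,a,b}  B: {a,b}
pass 2:
  A→B B: FOLLOW(B) ⊇ FOLLOW(A) ⊇ {$,a,b}; new: +{$}
  S: {$}  A: {$,a,b}  B: {$,a,b}
pass 3: (stable)
  S: {$}  A: {$,a,b}  B: {$,a,b}

FOLLOW(B) = ["$", "a", "b"]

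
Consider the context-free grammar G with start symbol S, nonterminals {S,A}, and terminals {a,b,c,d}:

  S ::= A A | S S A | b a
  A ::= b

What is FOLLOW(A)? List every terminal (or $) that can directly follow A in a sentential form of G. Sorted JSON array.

FIRST sets, iterate to fixpoint:
[1]
  A via A→b: +{b}
  S via S→A A: +{b}
  S: {b}  A: {b}
[2] (no change)
  S: {b}  A: {b}

FOLLOW iteration:
FOLLOW(S) := {$}
iter 1:
  S→A A: FOLLOW(A) ⊇ FIRST(A) = {b}; new: +{b}
  S→A A: FOLLOW(A) ⊇ FOLLOW(S) ⊇ {$}; new: +{$}
  S→S S A: FOLLOW(S) ⊇ FIRST(S) = {b}; new: +{b}
  S: {$,b}  A: {$,b}
iter 2: (no change)
  S: {$,b}  A: {$,b}

FOLLOW(A) = ["$", "b"]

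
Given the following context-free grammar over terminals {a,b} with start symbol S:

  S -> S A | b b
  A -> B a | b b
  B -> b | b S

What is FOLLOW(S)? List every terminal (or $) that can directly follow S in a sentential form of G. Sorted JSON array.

FIRST iteration:
iter 1:
  A via A→b b: +{b}
  B via B→b: +{b}
  S via S→b b: +{b}
  FIRST[S]={b}  FIRST[A]={b}  FIRST[B]={b}
iter 2: done
  FIRST[S]={b}  FIRST[A]={b}  FIRST[B]={b}

FOLLOW iteration:
seed FOLLOW(S) with $
pass 1:
  A→B a: FOLLOW(B) ⊇ FIRST(a) = {a}; new: +{a}
  B→b S: FOLLOW(S) ⊇ FOLLOW(B) ⊇ {a}; new: +{a}
  S→S A: FOLLOW(S) ⊇ FIRST(A) = {b}; new: +{b}
  S→S A: FOLLOW(A) ⊇ FOLLOW(S) ⊇ {$,a,b}; new: +{$,a,b}
  FOLLOW(S)={$,a,b}  FOLLOW(A)={$,a,b}  FOLLOW(B)={a}
pass 2: (no change)
  FOLLOW(S)={$,a,b}  FOLLOW(A)={$,a,b}  FOLLOW(B)={a}

FOLLOW(S) = ["$", "a", "b"]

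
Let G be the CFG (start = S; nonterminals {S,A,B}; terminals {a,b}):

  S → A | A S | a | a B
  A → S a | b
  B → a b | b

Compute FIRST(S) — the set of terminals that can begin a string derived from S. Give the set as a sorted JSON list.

FIRST sets, iterate to fixpoint:
[1]
  A via A→b: +{b}
  B via B→a b: +{a}
  B via B→b: +{b}
  S via S→A: +{b}
  S via S→a: +{a}
  FIRST(S)={a,b}  FIRST(A)={b}  FIRST(B)={a,b}
[2]
  A via A→S a: +{a}
  FIRST(S)={a,b}  FIRST(A)={a,b}  FIRST(B)={a,b}
[3] — fixpoint
  FIRST(S)={a,b}  FIRST(A)={a,b}  FIRST(B)={a,b}

FIRST(S) = ["a", "b"]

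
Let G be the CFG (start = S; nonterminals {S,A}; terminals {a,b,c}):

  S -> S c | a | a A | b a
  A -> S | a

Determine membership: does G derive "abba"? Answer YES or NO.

Convert to CNF:
  S -> S T0 | T1 A | T2 T1 | a
  A -> S T0 | T1 A | T2 T1 | a
  T0 -> c
  T1 -> a
  T2 -> b

Fill CYK table bottom-up:
  cell(0,0) a: {A,S,T1}  orig:{A,S}
  cell(1,1) b: {T2}  orig:{}
  cell(2,2) b: {T2}  orig:{}
  cell(3,3) a: {A,S,T1}  orig:{A,S}
  cell(0,1) ab: ∅
  cell(1,2) bb: ∅
  cell(2,3) ba: {A,S}
  cell(0,2) abb: ∅
  cell(1,3) bba: ∅
  cell(0,3) abba: ∅

S ∉ T[0,3] ⇒ NO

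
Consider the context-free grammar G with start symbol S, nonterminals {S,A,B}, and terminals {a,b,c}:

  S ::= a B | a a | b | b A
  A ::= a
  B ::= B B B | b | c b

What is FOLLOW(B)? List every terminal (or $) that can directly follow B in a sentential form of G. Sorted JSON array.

FIRST iteration:
pass 1:
  A via A→a: +{a}
  B via B→b: +{b}
  B via B→c b: +{c}
  S via S→a B: +{a}
  S via S→b: +{b}
  FIRST(S)={a,b}  FIRST(A)={a}  FIRST(B)={b,c}
pass 2: done
  FIRST(S)={a,b}  FIRST(A)={a}  FIRST(B)={b,c}

Compute FOLLOW by fixpoint:
initialize: $ ∈ FOLLOW(S)
round 1:
  B→B B B: FOLLOW(B) ⊇ FIRST(B) = {b,c}; new: +{b,c}
  S→a B: FOLLOW(B) ⊇ FOLLOW(S) ⊇ {$}; new: +{$}
  S→b A: FOLLOW(A) ⊇ FOLLOW(S) ⊇ {$}; new: +{$}
  FOLLOW[S]={$}  FOLLOW[A]={$}  FOLLOW[B]={$,b,c}
round 2: (stable)
  FOLLOW[S]={$}  FOLLOW[A]={$}  FOLLOW[B]={$,b,c}

FOLLOW(B) = ["$", "b", "c"]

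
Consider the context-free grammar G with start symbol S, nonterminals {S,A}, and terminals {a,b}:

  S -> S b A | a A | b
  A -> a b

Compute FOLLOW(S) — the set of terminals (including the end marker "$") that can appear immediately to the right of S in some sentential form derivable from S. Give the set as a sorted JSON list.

Compute FIRST by fixpoint:
iter 1:
  A via A→a b: +{a}
  S via S→a A: +{a}
  S via S→b: +{b}
  FIRST(S)={a,b}  FIRST(A)={a}
iter 2: — fixpoint
  FIRST(S)={a,b}  FIRST(A)={a}

FOLLOW iteration:
initialize: $ ∈ FOLLOW(S)
[1]
  S→S b A: FOLLOW(S) ⊇ FIRST(b) = {b}; new: +{b}
  S→S b A: FOLLOW(A) ⊇ FOLLOW(S) ⊇ {$,b}; new: +{$,b}
  FOLLOW(S)={$,b}  FOLLOW(A)={$,b}
[2] (stable)
  FOLLOW(S)={$,b}  FOLLOW(A)={$,b}

FOLLOW(S) = ["$", "b"]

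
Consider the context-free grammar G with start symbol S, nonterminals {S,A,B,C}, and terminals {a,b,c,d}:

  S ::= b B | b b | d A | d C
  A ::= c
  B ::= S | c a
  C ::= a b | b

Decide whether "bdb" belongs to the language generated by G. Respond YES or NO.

CNF form of G:
  S -> T0 B | T0 T0 | T3 A | T3 C
  A -> c
  B -> T0 B | T0 T0 | T1 T2 | T3 A | T3 C
  C -> T2 T0 | b
  T0 -> b
  T1 -> c
  T2 -> a
  T3 -> d

CYK fill:
  [0..0]={C,T0}  "b"  orig:{C}
  [1..1]={T3}  "d"  orig:{}
  [2..2]={C,T0}  "b"  orig:{C}
  [0..1]=∅  "bd"
  [1..2]={B,S}  "db"
  [0..2]={B,S}  "bdb"

S ∈ T[0,2] ⇒ YES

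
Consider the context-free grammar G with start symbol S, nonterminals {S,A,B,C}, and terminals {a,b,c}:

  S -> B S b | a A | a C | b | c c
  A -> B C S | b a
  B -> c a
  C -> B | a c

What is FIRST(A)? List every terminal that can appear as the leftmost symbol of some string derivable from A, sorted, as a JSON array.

FIRST sets, iterate to fixpoint:
round 1:
  A via A→b a: +{b}
  B via B→c a: +{c}
  C via C→B: +{c}
  C via C→a c: +{a}
  S via S→B S b: +{c}
  S via S→a A: +{a}
  S via S→b: +{b}
  S: {a,b,c}  A: {b}  B: {c}  C: {a,c}
round 2:
  A via A→B C S: +{c}
  S: {a,b,c}  A: {b,c}  B: {c}  C: {a,c}
round 3: (no change)
  S: {a,b,c}  A: {b,c}  B: {c}  C: {a,c}

FIRST(A) = ["b", "c"]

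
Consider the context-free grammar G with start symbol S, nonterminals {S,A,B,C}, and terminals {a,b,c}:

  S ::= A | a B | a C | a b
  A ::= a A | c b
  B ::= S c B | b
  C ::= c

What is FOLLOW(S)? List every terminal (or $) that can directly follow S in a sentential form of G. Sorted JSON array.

FIRST sets, iterate to fixpoint:
iter 1:
  A via A→a A: +{a}
  A via A→c b: +{c}
  B via B→b: +{b}
  C via C→c: +{c}
  S via S→A: +{a,c}
  FIRST[S]={a,c}  FIRST[A]={a,c}  FIRST[B]={b}  FIRST[C]={c}
iter 2:
  B via B→S c B: +{a,c}
  FIRST[S]={a,c}  FIRST[A]={a,c}  FIRST[B]={a,b,c}  FIRST[C]={c}
iter 3: (stable)
  FIRST[S]={a,c}  FIRST[A]={a,c}  FIRST[B]={a,b,c}  FIRST[C]={c}

FOLLOW iteration:
seed FOLLOW(S) with $
iter 1:
  B→S c B: FOLLOW(S) ⊇ FIRST(c) = {c}; new: +{c}
  S→A: FOLLOW(A) ⊇ FOLLOW(S) ⊇ {$,c}; new: +{$,c}
  S→a B: FOLLOW(B) ⊇ FOLLOW(S) ⊇ {$,c}; new: +{$,c}
  S→a C: FOLLOW(C) ⊇ FOLLOW(S) ⊇ {$,c}; new: +{$,c}
  FOLLOW[S]={$,c}  FOLLOW[A]={$,c}  FOLLOW[B]={$,c}  FOLLOW[C]={$,c}
iter 2: done
  FOLLOW[S]={$,c}  FOLLOW[A]={$,c}  FOLLOW[B]={$,c}  FOLLOW[C]={$,c}

FOLLOW(S) = ["$", "c"]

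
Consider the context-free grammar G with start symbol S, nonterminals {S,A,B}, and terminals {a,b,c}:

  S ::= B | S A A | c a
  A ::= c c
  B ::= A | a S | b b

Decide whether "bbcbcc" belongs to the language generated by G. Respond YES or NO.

CNF form of G:
  S -> S X3 | T0 T0 | T0 T1 | T1 S | T2 T2
  A -> T0 T0
  B -> T0 T0 | T1 S | T2 T2
  T0 -> c
  T1 -> a
  T2 -> b
  X3 -> A A

CYK fill:
  [0..0]={T2}  "b"  orig:{}
  [1..1]={T2}  "b"  orig:{}
  [2..2]={T0}  "c"  orig:{}
  [3..3]={T2}  "b"  orig:{}
  [4..4]={T0}  "c"  orig:{}
  [5..5]={T0}  "c"  orig:{}
  [0..1]={B,S}  "bb"
  [1..2]=∅  "bc"
  [2..3]=∅  "cb"
  [3..4]=∅  "bc"
  [4..5]={A,B,S}  "cc"
  [0..2]=∅  "bbc"
  [1..3]=∅  "bcb"
  [2..4]=∅  "cbc"
  [3..5]=∅  "bcc"
  [0..3]=∅  "bbcb"
  [1..4]=∅  "bcbc"
  [2..5]=∅  "cbcc"
  [0..4]=∅  "bbcbc"
  [1..5]=∅  "bcbcc"
  [0..5]=∅  "bbcbcc"

S ∉ T[0,5] ⇒ NO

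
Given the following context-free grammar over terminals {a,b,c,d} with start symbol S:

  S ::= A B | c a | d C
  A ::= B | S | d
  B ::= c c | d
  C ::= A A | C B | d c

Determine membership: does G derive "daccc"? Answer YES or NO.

Convert to CNF:
  S -> A B | T0 T1 | T2 C
  A -> A B | T0 T0 | T0 T1 | T2 C | d
  B -> T0 T0 | d
  C -> A A | C B | T2 T0
  T0 -> c
  T1 -> a
  T2 -> d

CYK table (by increasing span):
  T[0,0] 'd' = {A,B,T2}  orig:{A,B}
  T[1,1] 'a' = {T1}  orig:{}
  T[2,2] 'c' = {T0}  orig:{}
  T[3,3] 'c' = {T0}  orig:{}
  T[4,4] 'c' = {T0}  orig:{}
  T[0,1] 'da' = ∅
  T[1,2] 'ac' = ∅
  T[2,3] 'cc' = {A,B}
  T[3,4] 'cc' = {A,B}
  T[0,2] 'dac' = ∅
  T[1,3] 'acc' = ∅
  T[2,4] 'ccc' = ∅
  T[0,3] 'dacc' = ∅
  T[1,4] 'accc' = ∅
  T[0,4] 'daccc' = ∅

S ∉ T[0,4] ⇒ NO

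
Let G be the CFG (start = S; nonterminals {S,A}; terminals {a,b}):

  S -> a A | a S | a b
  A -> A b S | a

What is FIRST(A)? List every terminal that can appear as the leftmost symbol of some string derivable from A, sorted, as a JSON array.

FIRST iteration:
[1]
  A via A→a: +{a}
  S via S→a A: +{a}
  FIRST[S]={a}  FIRST[A]={a}
[2] (no change)
  FIRST[S]={a}  FIRST[A]={a}

FIRST(A) = ["a"]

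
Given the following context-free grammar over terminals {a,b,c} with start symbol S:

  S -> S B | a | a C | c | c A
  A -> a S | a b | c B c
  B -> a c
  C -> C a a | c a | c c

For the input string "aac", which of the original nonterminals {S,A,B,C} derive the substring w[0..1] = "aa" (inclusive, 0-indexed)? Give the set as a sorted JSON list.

CNF form of G:
  S -> S B | T0 C | T2 A | a | c
  A -> T0 S | T0 T1 | T2 X3
  B -> T0 T2
  C -> C X4 | T2 T0 | T2 T2
  T0 -> a
  T1 -> b
  T2 -> c
  X3 -> B T2
  X4 -> T0 T0

CYK fill, restricted to cells inside w[0..1]:
  [0..0]={S,T0}  "a"  orig:{S}
  [1..1]={S,T0}  "a"  orig:{S}
  [0..1]={A,X4}  "aa"  orig:{A}

Original NTs in T[0,1] deriving "aa": ["A"]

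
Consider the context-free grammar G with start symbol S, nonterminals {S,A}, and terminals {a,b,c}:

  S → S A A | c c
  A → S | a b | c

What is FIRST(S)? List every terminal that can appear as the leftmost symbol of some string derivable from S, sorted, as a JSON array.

FIRST sets, iterate to fixpoint:
pass 1:
  A via A→a b: +{a}
  A via A→c: +{c}
  S via S→c c: +{c}
  FIRST(S)={c}  FIRST(A)={a,c}
pass 2: (no change)
  FIRST(S)={c}  FIRST(A)={a,c}

FIRST(S) = ["c"]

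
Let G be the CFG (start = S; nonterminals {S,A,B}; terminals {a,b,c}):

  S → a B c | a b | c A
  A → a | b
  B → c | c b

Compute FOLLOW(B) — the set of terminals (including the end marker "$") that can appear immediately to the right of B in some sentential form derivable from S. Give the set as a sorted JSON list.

FIRST iteration:
iter 1:
  A via A→a: +{a}
  A via A→b: +{b}
  B via B→c: +{c}
  S via S→a B c: +{a}
  S via S→c A: +{c}
  S: {a,c}  A: {a,b}  B: {c}
iter 2: (stable)
  S: {a,c}  A: {a,b}  B: {c}

FOLLOW sets:
FOLLOW(S) := {$}
round 1:
  S→a B c: FOLLOW(B) ⊇ FIRST(c) = {c}; new: +{c}
  S→c A: FOLLOW(A) ⊇ FOLLOW(S) ⊇ {$}; new: +{$}
  FOLLOW(S)={$}  FOLLOW(A)={$}  FOLLOW(B)={c}
round 2: (stable)
  FOLLOW(S)={$}  FOLLOW(A)={$}  FOLLOW(B)={c}

FOLLOW(B) = ["c"]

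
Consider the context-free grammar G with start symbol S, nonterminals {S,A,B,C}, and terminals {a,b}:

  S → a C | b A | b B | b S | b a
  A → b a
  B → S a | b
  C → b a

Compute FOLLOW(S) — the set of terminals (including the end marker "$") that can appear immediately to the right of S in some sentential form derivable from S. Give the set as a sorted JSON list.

Compute FIRST by fixpoint:
round 1:
  A via A→b a: +{b}
  B via B→b: +{b}
  C via C→b a: +{b}
  S via S→a C: +{a}
  S via S→b A: +{b}
  FIRST[S]={a,b}  FIRST[A]={b}  FIRST[B]={b}  FIRST[C]={b}
round 2:
  B via B→S a: +{a}
  FIRST[S]={a,b}  FIRST[A]={b}  FIRST[B]={a,b}  FIRST[C]={b}
round 3: — fixpoint
  FIRST[S]={a,b}  FIRST[A]={b}  FIRST[B]={a,b}  FIRST[C]={b}

Compute FOLLOW by fixpoint:
initialize: $ ∈ FOLLOW(S)
round 1:
  B→S a: FOLLOW(S) ⊇ FIRST(a) = {a}; new: +{a}
  S→a C: FOLLOW(C) ⊇ FOLLOW(S) ⊇ {$,a}; new: +{$,a}
  S→b A: FOLLOW(A) ⊇ FOLLOW(S) ⊇ {$,a}; new: +{$,a}
  S→b B: FOLLOW(B) ⊇ FOLLOW(S) ⊇ {$,a}; new: +{$,a}
  S: {$,a}  A: {$,a}  B: {$,a}  C: {$,a}
round 2: (stable)
  S: {$,a}  A: {$,a}  B: {$,a}  C: {$,a}

FOLLOW(S) = ["$", "a"]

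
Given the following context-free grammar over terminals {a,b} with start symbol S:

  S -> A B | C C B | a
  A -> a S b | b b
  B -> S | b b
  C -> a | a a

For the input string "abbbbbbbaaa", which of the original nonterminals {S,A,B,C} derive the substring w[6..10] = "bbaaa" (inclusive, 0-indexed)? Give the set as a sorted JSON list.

Convert to CNF:
  S -> A B | C X4 | a
  A -> T0 X2 | T1 T1
  B -> A B | C X3 | T1 T1 | a
  C -> T0 T0 | a
  T0 -> a
  T1 -> b
  X2 -> S T1
  X3 -> C B
  X4 -> C B

CYK table (by increasing span) (cells [i..j] with 6 ≤ i ≤ j ≤ 10 only):
  cell(6,6) b: {T1}  orig:{}
  cell(7,7) b: {T1}  orig:{}
  cell(8,8) a: {B,C,S,T0}  orig:{B,C,S}
  cell(9,9) a: {B,C,S,T0}  orig:{B,C,S}
  cell(10,10) a: {B,C,S,T0}  orig:{B,C,S}
  cell(6,7) bb: {A,B}
  cell(7,8) ba: ∅
  cell(8,9) aa: {C,X3,X4}  orig:{C}
  cell(9,10) aa: {C,X3,X4}  orig:{C}
  cell(6,8) bba: {B,S}
  cell(7,9) baa: ∅
  cell(8,10) aaa: {B,S,X3,X4}  orig:{B,S}
  cell(6,9) bbaa: ∅
  cell(7,10) baaa: ∅
  cell(6,10) bbaaa: {B,S}

Original NTs in T[6,10] deriving "bbaaa": ["B", "S"]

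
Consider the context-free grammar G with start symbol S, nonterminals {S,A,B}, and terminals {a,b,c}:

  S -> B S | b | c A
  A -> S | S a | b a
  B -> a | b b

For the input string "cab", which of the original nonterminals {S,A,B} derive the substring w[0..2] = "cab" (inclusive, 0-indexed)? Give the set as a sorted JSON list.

CNF form of G:
  S -> B S | T2 A | b
  A -> B S | S T0 | T1 T0 | T2 A | b
  B -> T1 T1 | a
  T0 -> a
  T1 -> b
  T2 -> c

Fill CYK table bottom-up, restricted to cells inside w[0..2]:
  T[0,0] 'c' = {T2}  orig:{}
  T[1,1] 'a' = {B,T0}  orig:{B}
  T[2,2] 'b' = {A,S,T1}  orig:{A,S}
  T[0,1] 'ca' = ∅
  T[1,2] 'ab' = {A,S}
  T[0,2] 'cab' = {A,S}

Original NTs in T[0,2] deriving "cab": ["A", "S"]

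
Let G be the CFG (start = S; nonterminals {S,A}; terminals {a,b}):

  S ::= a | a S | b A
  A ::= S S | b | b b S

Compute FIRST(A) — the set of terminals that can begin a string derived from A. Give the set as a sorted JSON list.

FIRST iteration:
iter 1:
  A via A→b: +{b}
  S via S→a: +{a}
  S via S→b A: +{b}
  FIRST[S]={a,b}  FIRST[A]={b}
iter 2:
  A via A→S S: +{a}
  FIRST[S]={a,b}  FIRST[A]={a,b}
iter 3: — fixpoint
  FIRST[S]={a,b}  FIRST[A]={a,b}

FIRST(A) = ["a", "b"]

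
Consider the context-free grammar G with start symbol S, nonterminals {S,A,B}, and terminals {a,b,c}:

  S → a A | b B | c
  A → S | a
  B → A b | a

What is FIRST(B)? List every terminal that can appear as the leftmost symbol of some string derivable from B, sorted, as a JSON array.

Compute FIRST by fixpoint:
iter 1:
  A via A→a: +{a}
  B via B→A b: +{a}
  S via S→a A: +{a}
  S via S→b B: +{b}
  S via S→c: +{c}
  FIRST[S]={a,b,c}  FIRST[A]={a}  FIRST[B]={a}
iter 2:
  A via A→S: +{b,c}
  B via B→A b: +{b,c}
  FIRST[S]={a,b,c}  FIRST[A]={a,b,c}  FIRST[B]={a,b,c}
iter 3: done
  FIRST[S]={a,b,c}  FIRST[A]={a,b,c}  FIRST[B]={a,b,c}

FIRST(B) = ["a", "b", "c"]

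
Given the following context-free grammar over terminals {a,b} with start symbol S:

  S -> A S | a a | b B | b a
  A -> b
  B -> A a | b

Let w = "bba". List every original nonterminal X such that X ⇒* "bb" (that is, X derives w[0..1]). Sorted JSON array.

CNF form of G:
  S -> A S | T0 T0 | T1 B | T1 T0
  A -> b
  B -> A T0 | b
  T0 -> a
  T1 -> b

CYK table (by increasing span), restricted to cells inside w[0..1]:
  cell(0,0) b: {A,B,T1}  orig:{A,B}
  cell(1,1) b: {A,B,T1}  orig:{A,B}
  cell(0,1) bb: {S}

Original NTs in T[0,1] deriving "bb": ["S"]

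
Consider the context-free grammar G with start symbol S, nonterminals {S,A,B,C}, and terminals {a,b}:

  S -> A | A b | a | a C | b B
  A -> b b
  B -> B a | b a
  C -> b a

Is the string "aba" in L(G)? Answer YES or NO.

Convert to CNF:
  S -> A T0 | T0 B | T0 T0 | T1 C | a
  A -> T0 T0
  B -> B T1 | T0 T1
  C -> T0 T1
  T0 -> b
  T1 -> a

CYK fill:
  cell(0,0) a: {S,T1}  orig:{S}
  cell(1,1) b: {T0}  orig:{}
  cell(2,2) a: {S,T1}  orig:{S}
  cell(0,1) ab: ∅
  cell(1,2) ba: {B,C}
  cell(0,2) aba: {S}

S ∈ T[0,2] ⇒ YES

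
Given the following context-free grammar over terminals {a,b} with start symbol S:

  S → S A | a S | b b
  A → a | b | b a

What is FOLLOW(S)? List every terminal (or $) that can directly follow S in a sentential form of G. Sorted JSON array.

FIRST iteration:
[1]
  A via A→a: +{a}
  A via A→b: +{b}
  S via S→a S: +{a}
  S via S→b b: +{b}
  FIRST[S]={a,b}  FIRST[A]={a,b}
[2] done
  FIRST[S]={a,b}  FIRST[A]={a,b}

Compute FOLLOW by fixpoint:
initialize: $ ∈ FOLLOW(S)
pass 1:
  S→S A: FOLLOW(S) ⊇ FIRST(A) = {a,b}; new: +{a,b}
  S→S A: FOLLOW(A) ⊇ FOLLOW(S) ⊇ {$,a,b}; new: +{$,a,b}
  S: {$,a,b}  A: {$,a,b}
pass 2: — fixpoint
  S: {$,a,b}  A: {$,a,b}

FOLLOW(S) = ["$", "a", "b"]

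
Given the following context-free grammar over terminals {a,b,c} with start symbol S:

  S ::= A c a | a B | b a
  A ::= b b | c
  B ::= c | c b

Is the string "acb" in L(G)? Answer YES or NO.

CNF form of G:
  S -> A X3 | T0 T2 | T2 B
  A -> T0 T0 | c
  B -> T1 T0 | c
  T0 -> b
  T1 -> c
  T2 -> a
  X3 -> T1 T2

Fill CYK table bottom-up:
  T[0,0] 'a' = {T2}  orig:{}
  T[1,1] 'c' = {A,B,T1}  orig:{A,B}
  T[2,2] 'b' = {T0}  orig:{}
  T[0,1] 'ac' = {S}
  T[1,2] 'cb' = {B}
  T[0,2] 'acb' = {S}

S ∈ T[0,2] ⇒ YES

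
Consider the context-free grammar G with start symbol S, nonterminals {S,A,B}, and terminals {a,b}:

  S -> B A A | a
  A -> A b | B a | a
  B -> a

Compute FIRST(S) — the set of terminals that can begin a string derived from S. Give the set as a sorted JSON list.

FIRST iteration:
pass 1:
  A via A→a: +{a}
  B via B→a: +{a}
  S via S→B A A: +{a}
  FIRST(S)={a}  FIRST(A)={a}  FIRST(B)={a}
pass 2: — fixpoint
  FIRST(S)={a}  FIRST(A)={a}  FIRST(B)={a}

FIRST(S) = ["a"]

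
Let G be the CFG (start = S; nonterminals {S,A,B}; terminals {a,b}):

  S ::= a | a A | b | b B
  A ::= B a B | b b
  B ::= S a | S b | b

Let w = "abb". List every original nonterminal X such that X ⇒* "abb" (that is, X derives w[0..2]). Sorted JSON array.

Convert to CNF:
  S -> T0 A | T1 B | a | b
  A -> B X2 | T1 T1
  B -> S T0 | S T1 | b
  T0 -> a
  T1 -> b
  X2 -> T0 B

CYK fill, restricted to cells inside w[0..2]:
  cell(0,0) a: {S,T0}  orig:{S}
  cell(1,1) b: {B,S,T1}  orig:{B,S}
  cell(2,2) b: {B,S,T1}  orig:{B,S}
  cell(0,1) ab: {B,X2}  orig:{B}
  cell(1,2) bb: {A,B,S}
  cell(0,2) abb: {S,X2}  orig:{S}

Original NTs in T[0,2] deriving "abb": ["S"]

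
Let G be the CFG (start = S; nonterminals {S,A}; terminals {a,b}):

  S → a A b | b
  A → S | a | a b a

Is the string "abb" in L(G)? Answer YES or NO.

CNF form of G:
  S -> T0 X4 | b
  A -> T0 X2 | T0 X3 | a | b
  T0 -> a
  T1 -> b
  X2 -> A T1
  X3 -> T1 T0
  X4 -> A T1

CYK table (by increasing span):
  cell(0,0) a: {A,T0}  orig:{A}
  cell(1,1) b: {A,S,T1}  orig:{A,S}
  cell(2,2) b: {A,S,T1}  orig:{A,S}
  cell(0,1) ab: {X2,X4}  orig:{}
  cell(1,2) bb: {X2,X4}  orig:{}
  cell(0,2) abb: {A,S}

S ∈ T[0,2] ⇒ YES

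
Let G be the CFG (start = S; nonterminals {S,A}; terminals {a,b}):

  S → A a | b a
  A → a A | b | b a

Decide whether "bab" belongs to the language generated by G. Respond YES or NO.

CNF form of G:
  S -> A T0 | T1 T0
  A -> T0 A | T1 T0 | b
  T0 -> a
  T1 -> b

CYK fill:
  T[0,0] 'b' = {A,T1}  orig:{A}
  T[1,1] 'a' = {T0}  orig:{}
  T[2,2] 'b' = {A,T1}  orig:{A}
  T[0,1] 'ba' = {A,S}
  T[1,2] 'ab' = {A}
  T[0,2] 'bab' = ∅

S ∉ T[0,2] ⇒ NO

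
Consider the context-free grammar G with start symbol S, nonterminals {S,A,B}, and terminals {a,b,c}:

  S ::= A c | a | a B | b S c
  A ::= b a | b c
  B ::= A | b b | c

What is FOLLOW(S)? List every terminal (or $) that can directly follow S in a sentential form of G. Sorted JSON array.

FIRST iteration:
pass 1:
  A via A→b a: +{b}
  B via B→A: +{b}
  B via B→c: +{c}
  S via S→A c: +{b}
  S via S→a: +{a}
  S: {a,b}  A: {b}  B: {b,c}
pass 2: (stable)
  S: {a,b}  A: {b}  B: {b,c}

FOLLOW sets:
initialize: $ ∈ FOLLOW(S)
pass 1:
  S→A c: FOLLOW(A) ⊇ FIRST(c) = {c}; new: +{c}
  S→a B: FOLLOW(B) ⊇ FOLLOW(S) ⊇ {$}; new: +{$}
  S→b S c: FOLLOW(S) ⊇ FIRST(c) = {c}; new: +{c}
  FOLLOW[S]={$,c}  FOLLOW[A]={c}  FOLLOW[B]={$}
pass 2:
  B→A: FOLLOW(A) ⊇ FOLLOW(B) ⊇ {$}; new: +{$}
  S→a B: FOLLOW(B) ⊇ FOLLOW(S) ⊇ {$,c}; new: +{c}
  FOLLOW[S]={$,c}  FOLLOW[A]={$,c}  FOLLOW[B]={$,c}
pass 3: done
  FOLLOW[S]={$,c}  FOLLOW[A]={$,c}  FOLLOW[B]={$,c}

FOLLOW(S) = ["$", "c"]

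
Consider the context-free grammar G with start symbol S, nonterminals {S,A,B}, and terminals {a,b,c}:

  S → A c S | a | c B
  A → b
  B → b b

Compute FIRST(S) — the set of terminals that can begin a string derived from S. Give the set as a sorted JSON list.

FIRST iteration:
[1]
  A via A→b: +{b}
  B via B→b b: +{b}
  S via S→A c S: +{b}
  S via S→a: +{a}
  S via S→c B: +{c}
  S: {a,b,c}  A: {b}  B: {b}
[2] (stable)
  S: {a,b,c}  A: {b}  B: {b}

FIRST(S) = ["a", "b", "c"]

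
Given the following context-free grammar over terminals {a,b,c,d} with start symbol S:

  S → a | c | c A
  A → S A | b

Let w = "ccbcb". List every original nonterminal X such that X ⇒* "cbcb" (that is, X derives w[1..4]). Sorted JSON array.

CNF form of G:
  S -> T0 A | a | c
  A -> S A | b
  T0 -> c

CYK table (by increasing span), restricted to cells inside w[1..4]:
  T[1,1] 'c' = {S,T0}  orig:{S}
  T[2,2] 'b' = {A}
  T[3,3] 'c' = {S,T0}  orig:{S}
  T[4,4] 'b' = {A}
  T[1,2] 'cb' = {A,S}
  T[2,3] 'bc' = ∅
  T[3,4] 'cb' = {A,S}
  T[1,3] 'cbc' = ∅
  T[2,4] 'bcb' = ∅
  T[1,4] 'cbcb' = {A}

Original NTs in T[1,4] deriving "cbcb": ["A"]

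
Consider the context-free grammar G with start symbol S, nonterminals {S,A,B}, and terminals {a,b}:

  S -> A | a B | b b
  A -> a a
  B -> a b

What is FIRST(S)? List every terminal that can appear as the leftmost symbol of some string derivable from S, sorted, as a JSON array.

FIRST sets, iterate to fixpoint:
iter 1:
  A via A→a a: +{a}
  B via B→a b: +{a}
  S via S→A: +{a}
  S via S→b b: +{b}
  S: {a,b}  A: {a}  B: {a}
iter 2: (stable)
  S: {a,b}  A: {a}  B: {a}

FIRST(S) = ["a", "b"]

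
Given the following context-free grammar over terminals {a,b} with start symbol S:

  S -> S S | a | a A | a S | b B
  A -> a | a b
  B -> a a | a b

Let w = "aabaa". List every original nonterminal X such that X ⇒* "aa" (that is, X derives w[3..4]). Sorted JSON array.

Convert to CNF:
  S -> S S | T0 A | T0 S | T1 B | a
  A -> T0 T1 | a
  B -> T0 T0 | T0 T1
  T0 -> a
  T1 -> b

Fill CYK table bottom-up, restricted to cells inside w[3..4]:
  cell(3,3) a: {A,S,T0}  orig:{A,S}
  cell(4,4) a: {A,S,T0}  orig:{A,S}
  cell(3,4) aa: {B,S}

Original NTs in T[3,4] deriving "aa": ["B", "S"]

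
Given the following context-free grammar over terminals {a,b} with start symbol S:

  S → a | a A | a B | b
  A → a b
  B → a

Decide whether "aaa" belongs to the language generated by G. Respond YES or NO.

CNF form of G:
  S -> T0 A | T0 B | a | b
  A -> T0 T1
  B -> a
  T0 -> a
  T1 -> b

CYK fill:
  T[0,0] 'a' = {B,S,T0}  orig:{B,S}
  T[1,1] 'a' = {B,S,T0}  orig:{B,S}
  T[2,2] 'a' = {B,S,T0}  orig:{B,S}
  T[0,1] 'aa' = {S}
  T[1,2] 'aa' = {S}
  T[0,2] 'aaa' = ∅

S ∉ T[0,2] ⇒ NO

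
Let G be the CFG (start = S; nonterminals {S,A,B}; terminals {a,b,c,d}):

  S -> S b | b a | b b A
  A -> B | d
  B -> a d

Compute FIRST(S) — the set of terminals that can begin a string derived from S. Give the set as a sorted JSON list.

FIRST sets, iterate to fixpoint:
pass 1:
  A via A→d: +{d}
  B via B→a d: +{a}
  S via S→b a: +{b}
  FIRST(S)={b}  FIRST(A)={d}  FIRST(B)={a}
pass 2:
  A via A→B: +{a}
  FIRST(S)={b}  FIRST(A)={a,d}  FIRST(B)={a}
pass 3: (no change)
  FIRST(S)={b}  FIRST(A)={a,d}  FIRST(B)={a}

FIRST(S) = ["b"]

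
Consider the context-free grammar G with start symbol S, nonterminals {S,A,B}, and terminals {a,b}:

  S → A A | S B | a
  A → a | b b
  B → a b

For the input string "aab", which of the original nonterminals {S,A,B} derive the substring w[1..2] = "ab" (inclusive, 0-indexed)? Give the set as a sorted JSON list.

CNF form of G:
  S -> A A | S B | a
  A -> T0 T0 | a
  B -> T1 T0
  T0 -> b
  T1 -> a

CYK fill, restricted to cells inside w[1..2]:
  cell(1,1) a: {A,S,T1}  orig:{A,S}
  cell(2,2) b: {T0}  orig:{}
  cell(1,2) ab: {B}

Original NTs in T[1,2] deriving "ab": ["B"]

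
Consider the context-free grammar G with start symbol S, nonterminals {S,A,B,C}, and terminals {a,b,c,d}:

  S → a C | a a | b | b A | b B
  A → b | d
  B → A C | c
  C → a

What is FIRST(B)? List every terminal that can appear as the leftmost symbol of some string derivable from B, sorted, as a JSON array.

Compute FIRST by fixpoint:
[1]
  A via A→b: +{b}
  A via A→d: +{d}
  B via B→A C: +{b,d}
  B via B→c: +{c}
  C via C→a: +{a}
  S via S→a C: +{a}
  S via S→b: +{b}
  S: {a,b}  A: {b,d}  B: {b,c,d}  C: {a}
[2] (stable)
  S: {a,b}  A: {b,d}  B: {b,c,d}  C: {a}

FIRST(B) = ["b", "c", "d"]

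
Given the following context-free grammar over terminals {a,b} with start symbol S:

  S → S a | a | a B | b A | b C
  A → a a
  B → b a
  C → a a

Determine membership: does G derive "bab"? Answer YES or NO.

CNF form of G:
  S -> S T0 | T0 B | T1 A | T1 C | a
  A -> T0 T0
  B -> T1 T0
  C -> T0 T0
  T0 -> a
  T1 -> b

CYK table (by increasing span):
  [0..0]={T1}  "b"  orig:{}
  [1..1]={S,T0}  "a"  orig:{S}
  [2..2]={T1}  "b"  orig:{}
  [0..1]={B}  "ba"
  [1..2]=∅  "ab"
  [0..2]=∅  "bab"

S ∉ T[0,2] ⇒ NO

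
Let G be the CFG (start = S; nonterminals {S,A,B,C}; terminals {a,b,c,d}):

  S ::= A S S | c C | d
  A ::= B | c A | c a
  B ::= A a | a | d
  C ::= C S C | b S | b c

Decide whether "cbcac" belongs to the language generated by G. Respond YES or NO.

CNF form of G:
  S -> A X4 | T1 C | d
  A -> A T0 | T1 A | T1 T0 | a | d
  B -> A T0 | a | d
  C -> C X3 | T2 S | T2 T1
  T0 -> a
  T1 -> c
  T2 -> b
  X3 -> S C
  X4 -> S S

CYK fill:
  cell(0,0) c: {T1}  orig:{}
  cell(1,1) b: {T2}  orig:{}
  cell(2,2) c: {T1}  orig:{}
  cell(3,3) a: {A,B,T0}  orig:{A,B}
  cell(4,4) c: {T1}  orig:{}
  cell(0,1) cb: ∅
  cell(1,2) bc: {C}
  cell(2,3) ca: {A}
  cell(3,4) ac: ∅
  cell(0,2) cbc: {S}
  cell(1,3) bca: ∅
  cell(2,4) cac: ∅
  cell(0,3) cbca: ∅
  cell(1,4) bcac: ∅
  cell(0,4) cbcac: ∅

S ∉ T[0,4] ⇒ NO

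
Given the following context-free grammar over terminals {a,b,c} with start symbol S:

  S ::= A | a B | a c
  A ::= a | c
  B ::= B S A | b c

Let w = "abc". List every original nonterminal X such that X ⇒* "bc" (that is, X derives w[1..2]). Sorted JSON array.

Convert to CNF:
  S -> T2 B | T2 T1 | a | c
  A -> a | c
  B -> B X3 | T0 T1
  T0 -> b
  T1 -> c
  T2 -> a
  X3 -> S A

CYK fill, restricted to cells inside w[1..2]:
  cell(1,1) b: {T0}  orig:{}
  cell(2,2) c: {A,S,T1}  orig:{A,S}
  cell(1,2) bc: {B}

Original NTs in T[1,2] deriving "bc": ["B"]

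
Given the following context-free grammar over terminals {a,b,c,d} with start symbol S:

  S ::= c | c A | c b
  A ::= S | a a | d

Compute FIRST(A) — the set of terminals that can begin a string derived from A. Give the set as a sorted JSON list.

FIRST sets, iterate to fixpoint:
[1]
  A via A→a a: +{a}
  A via A→d: +{d}
  S via S→c: +{c}
  FIRST(S)={c}  FIRST(A)={a,d}
[2]
  A via A→S: +{c}
  FIRST(S)={c}  FIRST(A)={a,c,d}
[3] done
  FIRST(S)={c}  FIRST(A)={a,c,d}

FIRST(A) = ["a", "c", "d"]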